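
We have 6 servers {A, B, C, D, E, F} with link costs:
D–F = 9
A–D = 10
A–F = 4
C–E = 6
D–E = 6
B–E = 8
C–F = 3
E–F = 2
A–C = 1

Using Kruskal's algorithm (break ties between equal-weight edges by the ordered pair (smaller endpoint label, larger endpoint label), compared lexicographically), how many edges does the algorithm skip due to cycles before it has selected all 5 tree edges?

Sort edges by weight, then run Kruskal:
A–C (1): add. Components now {A,C} {B} {D} {E} {F}
E–F (2): add. Components now {A,C} {B} {D} {E,F}
C–F (3): add. Components now {A,C,E,F} {B} {D}
A–F (4): skip — A and F already connected.
C–E (6): skip — C and E already connected.
D–E (6): add. Components now {A,C,D,E,F} {B}
B–E (8): add. Components now {A,B,C,D,E,F}
Edges rejected before the tree was complete: 2.

2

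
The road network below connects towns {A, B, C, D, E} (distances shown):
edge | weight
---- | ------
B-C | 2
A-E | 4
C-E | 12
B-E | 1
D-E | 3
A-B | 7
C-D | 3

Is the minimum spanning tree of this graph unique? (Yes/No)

No

Kruskal's algorithm — process edges by increasing weight (ties by edge label):
B-E (1): add — endpoints in different components.
B-C (2): add — endpoints in different components.
C-D (3): add — endpoints in different components.
D-E (3): skip — D and E already connected.
A-E (4): add — endpoints in different components.
Non-tree edge D-E has weight 3, equal to the heaviest edge on its tree cycle — swapping gives another MST of the same weight. Not unique.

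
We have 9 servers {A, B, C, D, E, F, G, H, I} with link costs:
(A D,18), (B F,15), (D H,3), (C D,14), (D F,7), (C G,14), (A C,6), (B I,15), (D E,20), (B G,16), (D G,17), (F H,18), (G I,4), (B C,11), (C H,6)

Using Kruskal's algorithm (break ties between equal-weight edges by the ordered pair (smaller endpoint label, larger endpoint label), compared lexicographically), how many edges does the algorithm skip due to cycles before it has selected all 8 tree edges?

7

Sort edges by weight, then run Kruskal:
D H (3): add — endpoints in different components.
G I (4): add — endpoints in different components.
A C (6): add — endpoints in different components.
C H (6): add — endpoints in different components.
D F (7): add — endpoints in different components.
B C (11): add — endpoints in different components.
C D (14): skip — C and D already connected.
C G (14): add — endpoints in different components.
B F (15): skip — B and F already connected.
B I (15): skip — B and I already connected.
B G (16): skip — B and G already connected.
D G (17): skip — D and G already connected.
A D (18): skip — A and D already connected.
F H (18): skip — F and H already connected.
D E (20): add — endpoints in different components.
Edges rejected before the tree was complete: 7.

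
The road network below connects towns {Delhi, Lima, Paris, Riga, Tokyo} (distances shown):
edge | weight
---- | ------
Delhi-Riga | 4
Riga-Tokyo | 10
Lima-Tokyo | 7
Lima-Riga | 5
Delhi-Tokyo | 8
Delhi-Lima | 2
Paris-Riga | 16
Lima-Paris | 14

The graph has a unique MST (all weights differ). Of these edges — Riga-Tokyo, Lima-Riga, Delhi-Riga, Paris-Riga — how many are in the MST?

Sort edges by weight, then run Kruskal:
Delhi-Lima (2): add. Components now {Delhi,Lima} {Paris} {Riga} {Tokyo}
Delhi-Riga (4): add. Components now {Delhi,Lima,Riga} {Paris} {Tokyo}
Lima-Riga (5): skip — Lima and Riga already connected.
Lima-Tokyo (7): add. Components now {Delhi,Lima,Riga,Tokyo} {Paris}
Delhi-Tokyo (8): skip — Tokyo and Delhi already connected.
Riga-Tokyo (10): skip — Riga and Tokyo already connected.
Lima-Paris (14): add. Components now {Delhi,Lima,Paris,Riga,Tokyo}
MST edge set: {Delhi-Lima, Delhi-Riga, Lima-Tokyo, Lima-Paris}.
Of the listed edges, {Delhi-Riga} are in the MST → 1.

1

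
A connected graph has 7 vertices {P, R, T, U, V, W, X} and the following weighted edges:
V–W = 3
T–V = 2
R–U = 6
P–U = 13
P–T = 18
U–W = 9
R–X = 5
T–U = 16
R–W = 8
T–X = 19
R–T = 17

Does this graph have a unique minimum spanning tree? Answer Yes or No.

Yes

Kruskal's algorithm — process edges by increasing weight (ties by edge label):
T–V (2): add — endpoints in different components.
V–W (3): add — endpoints in different components.
R–X (5): add — endpoints in different components.
R–U (6): add — endpoints in different components.
R–W (8): add — endpoints in different components.
U–W (9): skip — U and W already connected.
P–U (13): add — endpoints in different components.
Every non-tree edge has weight strictly greater than the heaviest edge on the tree path between its endpoints, so the MST is unique.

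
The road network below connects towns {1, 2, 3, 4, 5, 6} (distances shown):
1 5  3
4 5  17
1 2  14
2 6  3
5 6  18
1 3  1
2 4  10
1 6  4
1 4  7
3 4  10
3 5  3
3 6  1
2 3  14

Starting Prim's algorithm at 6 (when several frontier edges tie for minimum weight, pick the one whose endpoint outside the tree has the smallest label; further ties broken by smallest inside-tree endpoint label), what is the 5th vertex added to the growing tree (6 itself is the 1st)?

Prim, starting at 6.
Step 1: cheapest edge leaving the tree is 3 6 (1); add 3.
Step 2: cheapest edge leaving the tree is 1 3 (1); add 1.
Step 3: cheapest edge leaving the tree is 2 6 (3); add 2.
Step 4: cheapest edge leaving the tree is 1 5 (3); add 5.
Step 5: cheapest edge leaving the tree is 1 4 (7); add 4.
Vertex order: 6, 3, 1, 2, 5, 4. The 5th vertex is 5.

5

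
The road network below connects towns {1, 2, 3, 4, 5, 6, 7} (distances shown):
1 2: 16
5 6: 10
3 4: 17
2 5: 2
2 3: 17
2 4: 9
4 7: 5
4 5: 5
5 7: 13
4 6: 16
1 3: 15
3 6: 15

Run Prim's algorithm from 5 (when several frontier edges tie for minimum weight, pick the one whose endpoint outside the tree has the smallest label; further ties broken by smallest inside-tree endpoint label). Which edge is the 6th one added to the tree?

1-3

Grow the tree from 5 using Prim:
Step 1: frontier [2 5 2, 4 5 5, 5 6 10, 5 7 13] → take 2 5 (2); add 2.
Step 2: frontier [2 4 9, 1 2 16, 2 3 17, 4 5 5, 5 6 10, 5 7 13] → take 4 5 (5); add 4.
Step 3: frontier [1 2 16, 2 3 17, 4 7 5, 4 6 16, 3 4 17, 5 6 10, 5 7 13] → take 4 7 (5); add 7.
Step 4: frontier [1 2 16, 2 3 17, 4 6 16, 3 4 17, 5 6 10] → take 5 6 (10); add 6.
Step 5: frontier [1 2 16, 2 3 17, 3 4 17, 3 6 15] → take 3 6 (15); add 3.
Step 6: frontier [1 2 16, 1 3 15] → take 1 3 (15); add 1.
The 6th edge added is 1 3.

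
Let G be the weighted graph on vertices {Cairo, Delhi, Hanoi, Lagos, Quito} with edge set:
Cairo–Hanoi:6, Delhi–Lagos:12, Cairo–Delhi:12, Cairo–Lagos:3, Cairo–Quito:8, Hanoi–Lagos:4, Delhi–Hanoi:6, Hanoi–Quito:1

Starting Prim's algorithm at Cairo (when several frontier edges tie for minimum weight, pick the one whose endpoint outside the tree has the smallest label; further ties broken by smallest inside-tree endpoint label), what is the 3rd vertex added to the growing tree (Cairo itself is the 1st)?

Hanoi

Grow the tree from Cairo using Prim:
Step 1: cheapest edge leaving the tree is Cairo–Lagos (3); add Lagos.
Step 2: cheapest edge leaving the tree is Hanoi–Lagos (4); add Hanoi.
Step 3: cheapest edge leaving the tree is Hanoi–Quito (1); add Quito.
Step 4: cheapest edge leaving the tree is Delhi–Hanoi (6); add Delhi.
Vertex order: Cairo, Lagos, Hanoi, Quito, Delhi. The 3rd vertex is Hanoi.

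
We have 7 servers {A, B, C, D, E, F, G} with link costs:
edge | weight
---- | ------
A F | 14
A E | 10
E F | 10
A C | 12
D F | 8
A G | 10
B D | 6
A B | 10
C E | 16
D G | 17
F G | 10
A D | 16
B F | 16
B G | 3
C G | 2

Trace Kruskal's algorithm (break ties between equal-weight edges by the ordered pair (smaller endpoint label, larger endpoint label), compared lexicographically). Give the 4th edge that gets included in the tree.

D-F

Sort edges by weight, then run Kruskal:
C G (2): add. Components now {A} {B} {C,G} {D} {E} {F}
B G (3): add. Components now {A} {B,C,G} {D} {E} {F}
B D (6): add. Components now {A} {B,C,D,G} {E} {F}
D F (8): add. Components now {A} {B,C,D,F,G} {E}
A B (10): add. Components now {A,B,C,D,F,G} {E}
A E (10): add. Components now {A,B,C,D,E,F,G}
The 4th edge added is D F.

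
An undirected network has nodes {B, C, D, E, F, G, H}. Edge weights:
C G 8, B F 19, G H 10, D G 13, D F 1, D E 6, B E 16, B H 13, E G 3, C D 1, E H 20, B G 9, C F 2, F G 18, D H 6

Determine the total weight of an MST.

Prim's algorithm from C:
Step 1: cheapest edge leaving the tree is C D (1); add D.
Step 2: cheapest edge leaving the tree is D F (1); add F.
Step 3: cheapest edge leaving the tree is D E (6); add E.
Step 4: cheapest edge leaving the tree is E G (3); add G.
Step 5: cheapest edge leaving the tree is D H (6); add H.
Step 6: cheapest edge leaving the tree is B G (9); add B.
MST edges: C D, D F, D E, E G, D H, B G; total weight 1+1+6+3+6+9 = 26.

26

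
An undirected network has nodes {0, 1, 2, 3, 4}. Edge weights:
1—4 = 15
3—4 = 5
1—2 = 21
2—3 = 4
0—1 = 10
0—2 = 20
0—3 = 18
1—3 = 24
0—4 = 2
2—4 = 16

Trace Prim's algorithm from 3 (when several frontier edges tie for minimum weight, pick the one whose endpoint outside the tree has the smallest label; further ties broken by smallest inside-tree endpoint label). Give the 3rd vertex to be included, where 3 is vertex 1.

4

Prim's algorithm from 3:
Step 1: frontier [2—3 4, 3—4 5, 0—3 18, 1—3 24] → take 2—3 (4); add 2.
Step 2: frontier [2—4 16, 0—2 20, 1—2 21, 3—4 5, 0—3 18, 1—3 24] → take 3—4 (5); add 4.
Step 3: frontier [0—2 20, 1—2 21, 0—3 18, 1—3 24, 0—4 2, 1—4 15] → take 0—4 (2); add 0.
Step 4: frontier [0—1 10, 1—2 21, 1—3 24, 1—4 15] → take 0—1 (10); add 1.
Vertex order: 3, 2, 4, 0, 1. The 3rd vertex is 4.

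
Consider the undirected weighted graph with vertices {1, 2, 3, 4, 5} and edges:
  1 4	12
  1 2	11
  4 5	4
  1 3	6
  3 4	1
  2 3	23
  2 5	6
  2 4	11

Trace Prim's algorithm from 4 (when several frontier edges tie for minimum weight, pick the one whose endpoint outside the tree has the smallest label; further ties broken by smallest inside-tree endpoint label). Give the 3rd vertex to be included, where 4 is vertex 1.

Grow the tree from 4 using Prim:
Step 1: frontier [3 4 1, 4 5 4, 2 4 11, 1 4 12] → take 3 4 (1); add 3.
Step 2: frontier [1 3 6, 2 3 23, 4 5 4, 2 4 11, 1 4 12] → take 4 5 (4); add 5.
Step 3: frontier [1 3 6, 2 3 23, 2 4 11, 1 4 12, 2 5 6] → take 1 3 (6); add 1.
Step 4: frontier [1 2 11, 2 3 23, 2 4 11, 2 5 6] → take 2 5 (6); add 2.
Vertex order: 4, 3, 5, 1, 2. The 3rd vertex is 5.

5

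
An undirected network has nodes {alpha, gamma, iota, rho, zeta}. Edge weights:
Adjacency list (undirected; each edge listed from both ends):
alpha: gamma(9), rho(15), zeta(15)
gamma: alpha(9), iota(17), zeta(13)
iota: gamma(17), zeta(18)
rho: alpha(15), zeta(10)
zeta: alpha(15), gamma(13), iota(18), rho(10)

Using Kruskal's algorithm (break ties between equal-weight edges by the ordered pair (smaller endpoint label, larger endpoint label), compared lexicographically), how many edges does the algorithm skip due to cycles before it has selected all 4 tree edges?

Kruskal's algorithm — process edges by increasing weight (ties by edge label):
alpha—gamma (9): add — endpoints in different components.
rho—zeta (10): add — endpoints in different components.
gamma—zeta (13): add — endpoints in different components.
alpha—rho (15): skip — rho and alpha already connected.
alpha—zeta (15): skip — zeta and alpha already connected.
gamma—iota (17): add — endpoints in different components.
Edges rejected before the tree was complete: 2.

2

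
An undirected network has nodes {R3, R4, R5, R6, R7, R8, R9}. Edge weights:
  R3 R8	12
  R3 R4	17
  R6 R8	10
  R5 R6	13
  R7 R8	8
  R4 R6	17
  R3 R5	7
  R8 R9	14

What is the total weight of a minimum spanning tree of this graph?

68

Prim, starting at R6.
Step 1: cheapest edge leaving the tree is R6 R8 (10); add R8.
Step 2: cheapest edge leaving the tree is R7 R8 (8); add R7.
Step 3: cheapest edge leaving the tree is R3 R8 (12); add R3.
Step 4: cheapest edge leaving the tree is R3 R5 (7); add R5.
Step 5: cheapest edge leaving the tree is R8 R9 (14); add R9.
Step 6: cheapest edge leaving the tree is R3 R4 (17); add R4.
MST edges: R6 R8, R7 R8, R3 R8, R3 R5, R8 R9, R3 R4; total weight 10+8+12+7+14+17 = 68.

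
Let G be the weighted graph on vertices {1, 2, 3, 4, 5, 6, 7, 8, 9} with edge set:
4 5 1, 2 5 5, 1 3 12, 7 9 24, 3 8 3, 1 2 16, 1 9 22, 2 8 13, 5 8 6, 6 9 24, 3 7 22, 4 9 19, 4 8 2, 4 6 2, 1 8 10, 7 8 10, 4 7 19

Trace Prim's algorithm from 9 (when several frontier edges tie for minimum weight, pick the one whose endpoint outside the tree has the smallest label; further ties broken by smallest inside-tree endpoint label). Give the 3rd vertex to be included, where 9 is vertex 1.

5

Prim, starting at 9.
Step 1: cheapest edge leaving the tree is 4 9 (19); add 4.
Step 2: cheapest edge leaving the tree is 4 5 (1); add 5.
Step 3: cheapest edge leaving the tree is 4 6 (2); add 6.
Step 4: cheapest edge leaving the tree is 4 8 (2); add 8.
Step 5: cheapest edge leaving the tree is 3 8 (3); add 3.
Step 6: cheapest edge leaving the tree is 2 5 (5); add 2.
Step 7: cheapest edge leaving the tree is 1 8 (10); add 1.
Step 8: cheapest edge leaving the tree is 7 8 (10); add 7.
Vertex order: 9, 4, 5, 6, 8, 3, 2, 1, 7. The 3rd vertex is 5.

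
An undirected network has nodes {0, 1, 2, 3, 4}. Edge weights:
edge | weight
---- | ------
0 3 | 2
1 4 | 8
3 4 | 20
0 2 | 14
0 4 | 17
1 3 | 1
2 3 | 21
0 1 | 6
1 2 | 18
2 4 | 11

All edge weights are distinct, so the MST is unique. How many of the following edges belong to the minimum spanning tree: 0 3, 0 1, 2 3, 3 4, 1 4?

Kruskal's algorithm — process edges by increasing weight (ties by edge label):
1 3 (1): add. Components now {0} {1,3} {2} {4}
0 3 (2): add. Components now {0,1,3} {2} {4}
0 1 (6): skip — 0 and 1 already connected.
1 4 (8): add. Components now {0,1,3,4} {2}
2 4 (11): add. Components now {0,1,2,3,4}
MST edge set: {1 3, 0 3, 1 4, 2 4}.
Of the listed edges, {0 3, 1 4} are in the MST → 2.

2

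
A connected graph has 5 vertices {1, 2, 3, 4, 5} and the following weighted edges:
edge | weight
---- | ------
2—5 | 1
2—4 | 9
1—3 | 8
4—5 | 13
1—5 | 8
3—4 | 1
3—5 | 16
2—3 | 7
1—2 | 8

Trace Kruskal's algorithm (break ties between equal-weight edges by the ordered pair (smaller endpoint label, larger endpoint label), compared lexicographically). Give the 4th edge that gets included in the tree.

1-2

Kruskal: consider edges lightest-first.
2—5 (1): add. Components now {1} {2,5} {3} {4}
3—4 (1): add. Components now {1} {2,5} {3,4}
2—3 (7): add. Components now {1} {2,3,4,5}
1—2 (8): add. Components now {1,2,3,4,5}
The 4th edge added is 1—2.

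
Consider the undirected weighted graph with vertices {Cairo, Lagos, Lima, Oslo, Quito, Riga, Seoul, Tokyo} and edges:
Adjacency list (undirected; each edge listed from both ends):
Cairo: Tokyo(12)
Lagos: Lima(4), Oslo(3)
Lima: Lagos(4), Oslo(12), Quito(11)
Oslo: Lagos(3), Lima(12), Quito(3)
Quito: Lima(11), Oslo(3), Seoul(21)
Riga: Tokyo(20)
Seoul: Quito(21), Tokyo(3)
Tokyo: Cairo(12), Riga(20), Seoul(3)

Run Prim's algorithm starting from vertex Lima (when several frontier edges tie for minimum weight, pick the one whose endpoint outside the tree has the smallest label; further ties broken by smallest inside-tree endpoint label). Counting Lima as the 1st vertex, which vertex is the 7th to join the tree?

Prim's algorithm from Lima:
Step 1: frontier [Lagos-Lima 4, Lima-Quito 11, Lima-Oslo 12] → take Lagos-Lima (4); add Lagos.
Step 2: frontier [Lagos-Oslo 3, Lima-Quito 11, Lima-Oslo 12] → take Lagos-Oslo (3); add Oslo.
Step 3: frontier [Lima-Quito 11, Oslo-Quito 3] → take Oslo-Quito (3); add Quito.
Step 4: frontier [Quito-Seoul 21] → take Quito-Seoul (21); add Seoul.
Step 5: frontier [Seoul-Tokyo 3] → take Seoul-Tokyo (3); add Tokyo.
Step 6: frontier [Cairo-Tokyo 12, Riga-Tokyo 20] → take Cairo-Tokyo (12); add Cairo.
Step 7: frontier [Riga-Tokyo 20] → take Riga-Tokyo (20); add Riga.
Vertex order: Lima, Lagos, Oslo, Quito, Seoul, Tokyo, Cairo, Riga. The 7th vertex is Cairo.

Cairo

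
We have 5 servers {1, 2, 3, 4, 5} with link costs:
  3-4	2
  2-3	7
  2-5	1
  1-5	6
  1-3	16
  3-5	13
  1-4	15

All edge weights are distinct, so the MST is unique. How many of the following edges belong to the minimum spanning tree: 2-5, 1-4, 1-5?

2

Kruskal: consider edges lightest-first.
2-5 (1): add — endpoints in different components.
3-4 (2): add — endpoints in different components.
1-5 (6): add — endpoints in different components.
2-3 (7): add — endpoints in different components.
MST edge set: {2-5, 3-4, 1-5, 2-3}.
Of the listed edges, {2-5, 1-5} are in the MST → 2.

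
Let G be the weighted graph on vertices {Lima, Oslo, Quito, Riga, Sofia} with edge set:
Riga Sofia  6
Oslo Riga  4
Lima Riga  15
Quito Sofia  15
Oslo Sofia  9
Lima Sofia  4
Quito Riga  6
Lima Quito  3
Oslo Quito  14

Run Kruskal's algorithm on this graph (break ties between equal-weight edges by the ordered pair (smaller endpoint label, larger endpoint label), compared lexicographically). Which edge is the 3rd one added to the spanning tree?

Oslo-Riga

Sort edges by weight, then run Kruskal:
Lima Quito (3): add — endpoints in different components.
Lima Sofia (4): add — endpoints in different components.
Oslo Riga (4): add — endpoints in different components.
Quito Riga (6): add — endpoints in different components.
The 3rd edge added is Oslo Riga.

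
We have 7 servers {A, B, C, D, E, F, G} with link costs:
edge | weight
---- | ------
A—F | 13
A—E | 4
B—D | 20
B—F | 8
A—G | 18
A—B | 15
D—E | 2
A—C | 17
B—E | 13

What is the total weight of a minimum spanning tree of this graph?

62

Prim's algorithm from C:
Step 1: frontier [A—C 17] → take A—C (17); add A.
Step 2: frontier [A—E 4, A—F 13, A—B 15, A—G 18] → take A—E (4); add E.
Step 3: frontier [A—F 13, A—B 15, A—G 18, D—E 2, B—E 13] → take D—E (2); add D.
Step 4: frontier [A—F 13, A—B 15, A—G 18, B—D 20, B—E 13] → take B—E (13); add B.
Step 5: frontier [A—F 13, A—G 18, B—F 8] → take B—F (8); add F.
Step 6: frontier [A—G 18] → take A—G (18); add G.
MST edges: A—C, A—E, D—E, B—E, B—F, A—G; total weight 17+4+2+13+8+18 = 62.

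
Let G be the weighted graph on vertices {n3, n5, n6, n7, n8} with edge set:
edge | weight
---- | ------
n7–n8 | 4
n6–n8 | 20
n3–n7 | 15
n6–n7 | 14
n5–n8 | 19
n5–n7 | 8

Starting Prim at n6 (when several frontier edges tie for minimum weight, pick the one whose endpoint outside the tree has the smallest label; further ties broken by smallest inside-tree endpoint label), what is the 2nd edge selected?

Prim, starting at n6.
Step 1: frontier [n6–n7 14, n6–n8 20] → take n6–n7 (14); add n7.
Step 2: frontier [n6–n8 20, n7–n8 4, n5–n7 8, n3–n7 15] → take n7–n8 (4); add n8.
Step 3: frontier [n5–n7 8, n3–n7 15, n5–n8 19] → take n5–n7 (8); add n5.
Step 4: frontier [n3–n7 15] → take n3–n7 (15); add n3.
The 2nd edge added is n7–n8.

n7-n8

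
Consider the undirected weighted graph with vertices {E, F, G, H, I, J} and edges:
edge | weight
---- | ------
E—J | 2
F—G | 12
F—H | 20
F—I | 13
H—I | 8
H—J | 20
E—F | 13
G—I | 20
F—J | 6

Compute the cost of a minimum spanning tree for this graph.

41

Kruskal: consider edges lightest-first.
E—J (2): add — endpoints in different components.
F—J (6): add — endpoints in different components.
H—I (8): add — endpoints in different components.
F—G (12): add — endpoints in different components.
E—F (13): skip — E and F already connected.
F—I (13): add — endpoints in different components.
MST edges: E—J, F—J, H—I, F—G, F—I; total weight 2+6+8+12+13 = 41.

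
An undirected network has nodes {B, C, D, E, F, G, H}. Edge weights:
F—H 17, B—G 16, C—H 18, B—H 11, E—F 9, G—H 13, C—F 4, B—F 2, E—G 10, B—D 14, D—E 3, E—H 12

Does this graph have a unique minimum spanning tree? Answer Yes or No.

Kruskal: consider edges lightest-first.
B—F (2): add — endpoints in different components.
D—E (3): add — endpoints in different components.
C—F (4): add — endpoints in different components.
E—F (9): add — endpoints in different components.
E—G (10): add — endpoints in different components.
B—H (11): add — endpoints in different components.
Every non-tree edge has weight strictly greater than the heaviest edge on the tree path between its endpoints, so the MST is unique.

Yes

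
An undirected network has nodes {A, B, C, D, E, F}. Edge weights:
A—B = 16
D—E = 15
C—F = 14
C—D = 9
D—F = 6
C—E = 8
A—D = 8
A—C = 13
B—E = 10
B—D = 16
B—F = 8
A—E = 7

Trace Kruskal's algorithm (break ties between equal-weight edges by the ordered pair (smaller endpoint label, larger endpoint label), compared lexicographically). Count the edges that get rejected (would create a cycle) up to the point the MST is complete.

0

Kruskal's algorithm — process edges by increasing weight (ties by edge label):
D—F (6): add — endpoints in different components.
A—E (7): add — endpoints in different components.
A—D (8): add — endpoints in different components.
B—F (8): add — endpoints in different components.
C—E (8): add — endpoints in different components.
Edges rejected before the tree was complete: 0.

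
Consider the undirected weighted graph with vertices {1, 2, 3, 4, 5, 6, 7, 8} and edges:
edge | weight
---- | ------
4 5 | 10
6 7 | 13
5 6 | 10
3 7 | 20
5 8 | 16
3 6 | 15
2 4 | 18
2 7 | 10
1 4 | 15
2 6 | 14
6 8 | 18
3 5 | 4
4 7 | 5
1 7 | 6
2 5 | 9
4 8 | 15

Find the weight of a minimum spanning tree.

Kruskal's algorithm — process edges by increasing weight (ties by edge label):
3 5 (4): add — endpoints in different components.
4 7 (5): add — endpoints in different components.
1 7 (6): add — endpoints in different components.
2 5 (9): add — endpoints in different components.
2 7 (10): add — endpoints in different components.
4 5 (10): skip — 4 and 5 already connected.
5 6 (10): add — endpoints in different components.
6 7 (13): skip — 6 and 7 already connected.
2 6 (14): skip — 2 and 6 already connected.
1 4 (15): skip — 1 and 4 already connected.
3 6 (15): skip — 3 and 6 already connected.
4 8 (15): add — endpoints in different components.
MST edges: 3 5, 4 7, 1 7, 2 5, 2 7, 5 6, 4 8; total weight 4+5+6+9+10+10+15 = 59.

59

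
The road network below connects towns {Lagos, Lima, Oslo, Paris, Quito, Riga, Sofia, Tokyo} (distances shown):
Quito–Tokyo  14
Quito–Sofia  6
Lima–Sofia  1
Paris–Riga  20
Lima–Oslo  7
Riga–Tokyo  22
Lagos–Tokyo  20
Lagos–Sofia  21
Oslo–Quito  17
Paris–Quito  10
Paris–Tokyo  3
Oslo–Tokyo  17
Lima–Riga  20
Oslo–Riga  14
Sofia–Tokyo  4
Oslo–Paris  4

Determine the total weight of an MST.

Prim's algorithm from Sofia:
Step 1: cheapest edge leaving the tree is Lima–Sofia (1); add Lima.
Step 2: cheapest edge leaving the tree is Sofia–Tokyo (4); add Tokyo.
Step 3: cheapest edge leaving the tree is Paris–Tokyo (3); add Paris.
Step 4: cheapest edge leaving the tree is Oslo–Paris (4); add Oslo.
Step 5: cheapest edge leaving the tree is Quito–Sofia (6); add Quito.
Step 6: cheapest edge leaving the tree is Oslo–Riga (14); add Riga.
Step 7: cheapest edge leaving the tree is Lagos–Tokyo (20); add Lagos.
MST edges: Lima–Sofia, Sofia–Tokyo, Paris–Tokyo, Oslo–Paris, Quito–Sofia, Oslo–Riga, Lagos–Tokyo; total weight 1+4+3+4+6+14+20 = 52.

52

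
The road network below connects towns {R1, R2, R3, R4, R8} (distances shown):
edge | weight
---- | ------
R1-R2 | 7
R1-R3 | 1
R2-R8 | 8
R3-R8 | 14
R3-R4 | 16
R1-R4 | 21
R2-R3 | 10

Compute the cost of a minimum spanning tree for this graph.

32

Kruskal: consider edges lightest-first.
R1-R3 (1): add — endpoints in different components.
R1-R2 (7): add — endpoints in different components.
R2-R8 (8): add — endpoints in different components.
R2-R3 (10): skip — R2 and R3 already connected.
R3-R8 (14): skip — R3 and R8 already connected.
R3-R4 (16): add — endpoints in different components.
MST edges: R1-R3, R1-R2, R2-R8, R3-R4; total weight 1+7+8+16 = 32.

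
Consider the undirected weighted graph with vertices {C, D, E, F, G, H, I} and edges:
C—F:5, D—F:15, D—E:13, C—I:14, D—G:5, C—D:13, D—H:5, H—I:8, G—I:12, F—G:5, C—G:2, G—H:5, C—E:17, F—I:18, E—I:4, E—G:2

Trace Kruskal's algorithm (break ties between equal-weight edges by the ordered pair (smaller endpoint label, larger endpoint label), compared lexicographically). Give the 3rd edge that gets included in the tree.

Kruskal's algorithm — process edges by increasing weight (ties by edge label):
C—G (2): add. Components now {C,G} {D} {E} {F} {H} {I}
E—G (2): add. Components now {C,E,G} {D} {F} {H} {I}
E—I (4): add. Components now {C,E,G,I} {D} {F} {H}
C—F (5): add. Components now {C,E,F,G,I} {D} {H}
D—G (5): add. Components now {C,D,E,F,G,I} {H}
D—H (5): add. Components now {C,D,E,F,G,H,I}
The 3rd edge added is E—I.

E-I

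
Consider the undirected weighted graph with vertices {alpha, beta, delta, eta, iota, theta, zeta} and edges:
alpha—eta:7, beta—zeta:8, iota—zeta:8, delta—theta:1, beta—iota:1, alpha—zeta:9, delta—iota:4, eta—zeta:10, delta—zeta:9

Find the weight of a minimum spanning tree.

Grow the tree from alpha using Prim:
Step 1: frontier [alpha—eta 7, alpha—zeta 9] → take alpha—eta (7); add eta.
Step 2: frontier [alpha—zeta 9, eta—zeta 10] → take alpha—zeta (9); add zeta.
Step 3: frontier [beta—zeta 8, iota—zeta 8, delta—zeta 9] → take beta—zeta (8); add beta.
Step 4: frontier [beta—iota 1, iota—zeta 8, delta—zeta 9] → take beta—iota (1); add iota.
Step 5: frontier [delta—iota 4, delta—zeta 9] → take delta—iota (4); add delta.
Step 6: frontier [delta—theta 1] → take delta—theta (1); add theta.
MST edges: alpha—eta, alpha—zeta, beta—zeta, beta—iota, delta—iota, delta—theta; total weight 7+9+8+1+4+1 = 30.

30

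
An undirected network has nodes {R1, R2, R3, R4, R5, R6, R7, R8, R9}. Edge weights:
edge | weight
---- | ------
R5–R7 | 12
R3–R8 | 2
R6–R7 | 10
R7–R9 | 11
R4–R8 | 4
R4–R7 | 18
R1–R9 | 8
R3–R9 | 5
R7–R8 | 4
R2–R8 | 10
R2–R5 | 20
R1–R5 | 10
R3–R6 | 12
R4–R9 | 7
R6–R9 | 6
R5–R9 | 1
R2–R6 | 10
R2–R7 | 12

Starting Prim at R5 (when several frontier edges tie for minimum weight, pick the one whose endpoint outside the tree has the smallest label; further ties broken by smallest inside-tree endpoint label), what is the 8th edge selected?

Grow the tree from R5 using Prim:
Step 1: cheapest edge leaving the tree is R5–R9 (1); add R9.
Step 2: cheapest edge leaving the tree is R3–R9 (5); add R3.
Step 3: cheapest edge leaving the tree is R3–R8 (2); add R8.
Step 4: cheapest edge leaving the tree is R4–R8 (4); add R4.
Step 5: cheapest edge leaving the tree is R7–R8 (4); add R7.
Step 6: cheapest edge leaving the tree is R6–R9 (6); add R6.
Step 7: cheapest edge leaving the tree is R1–R9 (8); add R1.
Step 8: cheapest edge leaving the tree is R2–R6 (10); add R2.
The 8th edge added is R2–R6.

R2-R6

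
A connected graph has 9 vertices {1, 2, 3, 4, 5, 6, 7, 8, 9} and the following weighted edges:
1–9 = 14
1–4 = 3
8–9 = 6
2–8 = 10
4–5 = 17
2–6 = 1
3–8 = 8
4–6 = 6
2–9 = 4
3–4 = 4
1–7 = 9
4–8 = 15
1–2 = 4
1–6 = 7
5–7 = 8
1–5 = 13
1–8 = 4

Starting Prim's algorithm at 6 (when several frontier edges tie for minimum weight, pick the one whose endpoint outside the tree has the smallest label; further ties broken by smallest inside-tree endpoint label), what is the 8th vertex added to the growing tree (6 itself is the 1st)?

Prim, starting at 6.
Step 1: cheapest edge leaving the tree is 2–6 (1); add 2.
Step 2: cheapest edge leaving the tree is 1–2 (4); add 1.
Step 3: cheapest edge leaving the tree is 1–4 (3); add 4.
Step 4: cheapest edge leaving the tree is 3–4 (4); add 3.
Step 5: cheapest edge leaving the tree is 1–8 (4); add 8.
Step 6: cheapest edge leaving the tree is 2–9 (4); add 9.
Step 7: cheapest edge leaving the tree is 1–7 (9); add 7.
Step 8: cheapest edge leaving the tree is 5–7 (8); add 5.
Vertex order: 6, 2, 1, 4, 3, 8, 9, 7, 5. The 8th vertex is 7.

7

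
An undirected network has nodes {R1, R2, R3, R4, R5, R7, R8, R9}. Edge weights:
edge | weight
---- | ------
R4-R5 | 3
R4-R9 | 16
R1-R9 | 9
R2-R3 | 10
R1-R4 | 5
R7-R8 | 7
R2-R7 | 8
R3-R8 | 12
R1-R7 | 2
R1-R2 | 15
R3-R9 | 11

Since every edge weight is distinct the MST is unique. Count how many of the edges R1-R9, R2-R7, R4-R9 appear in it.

Kruskal's algorithm — process edges by increasing weight (ties by edge label):
R1-R7 (2): add — endpoints in different components.
R4-R5 (3): add — endpoints in different components.
R1-R4 (5): add — endpoints in different components.
R7-R8 (7): add — endpoints in different components.
R2-R7 (8): add — endpoints in different components.
R1-R9 (9): add — endpoints in different components.
R2-R3 (10): add — endpoints in different components.
MST edge set: {R1-R7, R4-R5, R1-R4, R7-R8, R2-R7, R1-R9, R2-R3}.
Of the listed edges, {R1-R9, R2-R7} are in the MST → 2.

2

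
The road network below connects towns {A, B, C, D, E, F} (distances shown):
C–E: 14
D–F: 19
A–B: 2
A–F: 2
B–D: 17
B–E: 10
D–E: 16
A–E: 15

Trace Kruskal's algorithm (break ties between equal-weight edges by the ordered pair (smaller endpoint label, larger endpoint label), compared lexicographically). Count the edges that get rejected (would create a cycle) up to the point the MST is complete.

Kruskal's algorithm — process edges by increasing weight (ties by edge label):
A–B (2): add. Components now {A,B} {C} {D} {E} {F}
A–F (2): add. Components now {A,B,F} {C} {D} {E}
B–E (10): add. Components now {A,B,E,F} {C} {D}
C–E (14): add. Components now {A,B,C,E,F} {D}
A–E (15): skip — A and E already connected.
D–E (16): add. Components now {A,B,C,D,E,F}
Edges rejected before the tree was complete: 1.

1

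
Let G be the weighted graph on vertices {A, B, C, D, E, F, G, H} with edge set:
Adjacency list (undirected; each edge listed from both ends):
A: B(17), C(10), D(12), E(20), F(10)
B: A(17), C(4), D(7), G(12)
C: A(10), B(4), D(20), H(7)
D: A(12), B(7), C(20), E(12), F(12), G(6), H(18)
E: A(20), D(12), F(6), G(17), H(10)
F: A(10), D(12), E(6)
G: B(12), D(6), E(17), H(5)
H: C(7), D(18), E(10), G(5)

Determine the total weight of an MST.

Grow the tree from A using Prim:
Step 1: cheapest edge leaving the tree is A C (10); add C.
Step 2: cheapest edge leaving the tree is B C (4); add B.
Step 3: cheapest edge leaving the tree is B D (7); add D.
Step 4: cheapest edge leaving the tree is D G (6); add G.
Step 5: cheapest edge leaving the tree is G H (5); add H.
Step 6: cheapest edge leaving the tree is E H (10); add E.
Step 7: cheapest edge leaving the tree is E F (6); add F.
MST edges: A C, B C, B D, D G, G H, E H, E F; total weight 10+4+7+6+5+10+6 = 48.

48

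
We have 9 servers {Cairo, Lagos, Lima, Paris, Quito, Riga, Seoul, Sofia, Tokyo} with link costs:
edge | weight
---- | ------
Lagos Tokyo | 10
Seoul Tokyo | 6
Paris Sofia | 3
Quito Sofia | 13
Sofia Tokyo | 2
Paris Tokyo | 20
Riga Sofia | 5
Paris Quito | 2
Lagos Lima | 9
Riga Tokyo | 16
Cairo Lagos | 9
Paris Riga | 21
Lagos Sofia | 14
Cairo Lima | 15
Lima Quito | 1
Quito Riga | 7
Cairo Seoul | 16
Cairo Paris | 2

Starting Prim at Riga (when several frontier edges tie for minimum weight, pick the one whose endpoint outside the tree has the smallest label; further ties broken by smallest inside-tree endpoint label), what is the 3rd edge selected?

Grow the tree from Riga using Prim:
Step 1: cheapest edge leaving the tree is Riga Sofia (5); add Sofia.
Step 2: cheapest edge leaving the tree is Sofia Tokyo (2); add Tokyo.
Step 3: cheapest edge leaving the tree is Paris Sofia (3); add Paris.
Step 4: cheapest edge leaving the tree is Cairo Paris (2); add Cairo.
Step 5: cheapest edge leaving the tree is Paris Quito (2); add Quito.
Step 6: cheapest edge leaving the tree is Lima Quito (1); add Lima.
Step 7: cheapest edge leaving the tree is Seoul Tokyo (6); add Seoul.
Step 8: cheapest edge leaving the tree is Cairo Lagos (9); add Lagos.
The 3rd edge added is Paris Sofia.

Paris-Sofia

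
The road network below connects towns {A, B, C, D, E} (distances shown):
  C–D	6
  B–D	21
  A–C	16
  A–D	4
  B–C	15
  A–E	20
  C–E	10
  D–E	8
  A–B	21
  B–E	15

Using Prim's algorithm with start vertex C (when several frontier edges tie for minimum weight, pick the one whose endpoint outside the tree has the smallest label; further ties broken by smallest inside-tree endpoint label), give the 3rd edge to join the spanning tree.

D-E

Prim's algorithm from C:
Step 1: frontier [C–D 6, C–E 10, B–C 15, A–C 16] → take C–D (6); add D.
Step 2: frontier [C–E 10, B–C 15, A–C 16, A–D 4, D–E 8, B–D 21] → take A–D (4); add A.
Step 3: frontier [A–E 20, A–B 21, C–E 10, B–C 15, D–E 8, B–D 21] → take D–E (8); add E.
Step 4: frontier [A–B 21, B–C 15, B–D 21, B–E 15] → take B–C (15); add B.
The 3rd edge added is D–E.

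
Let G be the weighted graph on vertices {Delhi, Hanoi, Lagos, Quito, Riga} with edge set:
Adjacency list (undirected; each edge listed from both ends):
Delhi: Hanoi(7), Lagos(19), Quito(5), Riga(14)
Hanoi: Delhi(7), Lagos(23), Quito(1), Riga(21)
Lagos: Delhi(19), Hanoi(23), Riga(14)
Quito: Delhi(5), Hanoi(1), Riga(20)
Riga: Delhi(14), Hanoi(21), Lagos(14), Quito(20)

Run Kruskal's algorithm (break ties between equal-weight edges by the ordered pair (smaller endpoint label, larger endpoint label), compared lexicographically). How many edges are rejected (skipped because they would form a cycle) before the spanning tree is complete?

Kruskal: consider edges lightest-first.
Hanoi-Quito (1): add. Components now {Delhi} {Riga} {Hanoi,Quito} {Lagos}
Delhi-Quito (5): add. Components now {Delhi,Hanoi,Quito} {Riga} {Lagos}
Delhi-Hanoi (7): skip — Delhi and Hanoi already connected.
Delhi-Riga (14): add. Components now {Delhi,Hanoi,Quito,Riga} {Lagos}
Lagos-Riga (14): add. Components now {Delhi,Hanoi,Lagos,Quito,Riga}
Edges rejected before the tree was complete: 1.

1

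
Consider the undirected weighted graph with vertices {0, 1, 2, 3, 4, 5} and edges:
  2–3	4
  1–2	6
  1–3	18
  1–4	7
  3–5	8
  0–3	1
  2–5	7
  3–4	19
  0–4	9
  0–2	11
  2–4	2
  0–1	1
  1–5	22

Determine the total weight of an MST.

15

Kruskal: consider edges lightest-first.
0–1 (1): add. Components now {0,1} {2} {3} {4} {5}
0–3 (1): add. Components now {0,1,3} {2} {4} {5}
2–4 (2): add. Components now {0,1,3} {2,4} {5}
2–3 (4): add. Components now {0,1,2,3,4} {5}
1–2 (6): skip — 1 and 2 already connected.
1–4 (7): skip — 1 and 4 already connected.
2–5 (7): add. Components now {0,1,2,3,4,5}
MST edges: 0–1, 0–3, 2–4, 2–3, 2–5; total weight 1+1+2+4+7 = 15.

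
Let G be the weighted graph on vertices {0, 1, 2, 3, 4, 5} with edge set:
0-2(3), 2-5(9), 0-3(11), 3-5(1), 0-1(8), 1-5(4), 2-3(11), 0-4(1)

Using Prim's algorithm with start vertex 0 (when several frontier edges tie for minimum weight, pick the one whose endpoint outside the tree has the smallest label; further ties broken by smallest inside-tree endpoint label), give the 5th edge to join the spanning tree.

3-5

Grow the tree from 0 using Prim:
Step 1: frontier [0-4 1, 0-2 3, 0-1 8, 0-3 11] → take 0-4 (1); add 4.
Step 2: frontier [0-2 3, 0-1 8, 0-3 11] → take 0-2 (3); add 2.
Step 3: frontier [0-1 8, 0-3 11, 2-5 9, 2-3 11] → take 0-1 (8); add 1.
Step 4: frontier [0-3 11, 1-5 4, 2-5 9, 2-3 11] → take 1-5 (4); add 5.
Step 5: frontier [0-3 11, 2-3 11, 3-5 1] → take 3-5 (1); add 3.
The 5th edge added is 3-5.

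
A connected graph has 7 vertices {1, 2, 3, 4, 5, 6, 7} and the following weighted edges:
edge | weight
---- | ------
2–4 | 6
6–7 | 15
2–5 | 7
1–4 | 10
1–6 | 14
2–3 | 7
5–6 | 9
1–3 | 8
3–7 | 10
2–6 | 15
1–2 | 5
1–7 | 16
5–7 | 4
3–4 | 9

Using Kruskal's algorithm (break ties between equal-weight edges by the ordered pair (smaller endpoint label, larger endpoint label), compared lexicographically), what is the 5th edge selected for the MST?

Kruskal's algorithm — process edges by increasing weight (ties by edge label):
5–7 (4): add. Components now {1} {2} {3} {4} {5,7} {6}
1–2 (5): add. Components now {1,2} {3} {4} {5,7} {6}
2–4 (6): add. Components now {1,2,4} {3} {5,7} {6}
2–3 (7): add. Components now {1,2,3,4} {5,7} {6}
2–5 (7): add. Components now {1,2,3,4,5,7} {6}
1–3 (8): skip — 1 and 3 already connected.
3–4 (9): skip — 3 and 4 already connected.
5–6 (9): add. Components now {1,2,3,4,5,6,7}
The 5th edge added is 2–5.

2-5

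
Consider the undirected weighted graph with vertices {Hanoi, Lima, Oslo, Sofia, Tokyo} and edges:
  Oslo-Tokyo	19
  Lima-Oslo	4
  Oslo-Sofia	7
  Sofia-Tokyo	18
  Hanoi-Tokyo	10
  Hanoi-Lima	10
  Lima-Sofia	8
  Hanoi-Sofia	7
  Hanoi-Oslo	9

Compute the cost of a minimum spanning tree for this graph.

28

Kruskal's algorithm — process edges by increasing weight (ties by edge label):
Lima-Oslo (4): add — endpoints in different components.
Hanoi-Sofia (7): add — endpoints in different components.
Oslo-Sofia (7): add — endpoints in different components.
Lima-Sofia (8): skip — Sofia and Lima already connected.
Hanoi-Oslo (9): skip — Oslo and Hanoi already connected.
Hanoi-Lima (10): skip — Hanoi and Lima already connected.
Hanoi-Tokyo (10): add — endpoints in different components.
MST edges: Lima-Oslo, Hanoi-Sofia, Oslo-Sofia, Hanoi-Tokyo; total weight 4+7+7+10 = 28.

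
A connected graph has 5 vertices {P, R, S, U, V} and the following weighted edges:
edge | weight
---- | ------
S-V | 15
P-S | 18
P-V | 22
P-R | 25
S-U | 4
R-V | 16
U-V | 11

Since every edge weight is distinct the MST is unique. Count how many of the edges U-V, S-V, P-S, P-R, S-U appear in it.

3

Kruskal's algorithm — process edges by increasing weight (ties by edge label):
S-U (4): add. Components now {S,U} {V} {R} {P}
U-V (11): add. Components now {S,U,V} {R} {P}
S-V (15): skip — V and S already connected.
R-V (16): add. Components now {R,S,U,V} {P}
P-S (18): add. Components now {P,R,S,U,V}
MST edge set: {S-U, U-V, R-V, P-S}.
Of the listed edges, {U-V, P-S, S-U} are in the MST → 3.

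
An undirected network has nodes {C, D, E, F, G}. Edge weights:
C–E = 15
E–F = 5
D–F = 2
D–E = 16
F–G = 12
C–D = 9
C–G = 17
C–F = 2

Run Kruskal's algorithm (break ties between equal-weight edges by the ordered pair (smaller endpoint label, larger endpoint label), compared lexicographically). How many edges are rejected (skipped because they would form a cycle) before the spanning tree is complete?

1

Kruskal's algorithm — process edges by increasing weight (ties by edge label):
C–F (2): add — endpoints in different components.
D–F (2): add — endpoints in different components.
E–F (5): add — endpoints in different components.
C–D (9): skip — C and D already connected.
F–G (12): add — endpoints in different components.
Edges rejected before the tree was complete: 1.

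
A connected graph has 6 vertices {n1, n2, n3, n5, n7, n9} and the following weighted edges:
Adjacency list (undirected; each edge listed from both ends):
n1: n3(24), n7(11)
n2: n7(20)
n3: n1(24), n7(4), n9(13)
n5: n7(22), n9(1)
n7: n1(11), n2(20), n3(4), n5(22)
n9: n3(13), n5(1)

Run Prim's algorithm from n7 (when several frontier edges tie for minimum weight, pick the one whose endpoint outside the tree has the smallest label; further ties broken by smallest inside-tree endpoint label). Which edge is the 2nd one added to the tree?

Prim, starting at n7.
Step 1: cheapest edge leaving the tree is n3—n7 (4); add n3.
Step 2: cheapest edge leaving the tree is n1—n7 (11); add n1.
Step 3: cheapest edge leaving the tree is n3—n9 (13); add n9.
Step 4: cheapest edge leaving the tree is n5—n9 (1); add n5.
Step 5: cheapest edge leaving the tree is n2—n7 (20); add n2.
The 2nd edge added is n1—n7.

n1-n7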